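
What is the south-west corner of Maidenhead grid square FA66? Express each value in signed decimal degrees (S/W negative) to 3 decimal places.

-84.000, -68.000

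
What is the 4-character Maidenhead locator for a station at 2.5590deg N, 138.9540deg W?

Offset from 180°W / 90°S: lon 41.05°, lat 92.56°.
Field (20°×10°, letters A–R): 41.05/20 → 2 → C, 92.56/10 → 9 → J; chars CJ.
Square (2°×1°, digits 0–9): 1.05/2 → 0, 2.56/1 → 2; chars 02.

CJ02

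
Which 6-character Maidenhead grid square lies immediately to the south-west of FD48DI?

FD48ch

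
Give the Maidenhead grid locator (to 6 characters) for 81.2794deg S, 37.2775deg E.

Shift to the Maidenhead origin (180°W, 90°S): lon 217.2775, lat 8.7206.
Field: lon ⌊217.2775/20⌋ = 10 → K; lat ⌊8.7206/10⌋ = 0 → A.
Square: lon ⌊17.2775/2⌋ = 8; lat ⌊8.7206/1⌋ = 8.
Subsquare: lon ⌊1.2775/0.0833333⌋ = 15 → p; lat ⌊0.7206/0.0416667⌋ = 17 → r.

KA88pr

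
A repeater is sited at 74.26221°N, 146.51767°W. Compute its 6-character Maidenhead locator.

Offset from 180°W / 90°S: lon 33.4823°, lat 164.2622°.
Field: 33.4823/20 → 1 → B, 164.2622/10 → 16 → Q; chars BQ.
Square: 13.4823/2 → 6, 4.2622/1 → 4; chars 64.
Subsquare: 1.4823/0.0833333 → 17 → r, 0.2622/0.0416667 → 6 → g; chars rg.

BQ64rg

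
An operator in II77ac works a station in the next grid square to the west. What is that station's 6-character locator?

II67xc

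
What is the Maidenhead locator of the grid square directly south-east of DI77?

DI86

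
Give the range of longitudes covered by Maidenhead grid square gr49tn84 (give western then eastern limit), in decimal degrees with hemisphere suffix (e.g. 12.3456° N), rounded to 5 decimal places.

50.35000° W, 50.34167° W

Field G=6, R=17: +6·20° lon, +17·10° lat → SW at lon -60°, lat 80°.
Square 4, 9: +4·2° lon, +9·1° lat → SW at lon -52°, lat 89°.
Subsquare t=19, n=13: +19·0.0833333° lon, +13·0.0416667° lat → SW at lon -50.4167°, lat 89.5417°.
Extended square 8, 4: +8·0.00833333° lon, +4·0.00416667° lat → SW at lon -50.35°, lat 89.5583°.
Cell spans 0.00833333° lon × 0.00416667° lat.
west 50.35000° W, east 50.34167° W.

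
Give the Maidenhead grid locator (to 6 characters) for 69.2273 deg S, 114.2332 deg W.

DC20vs

Add 180° to longitude and 90° to latitude: 65.7668, 20.7727.
Field: 65.7668/20 → 3 → D, 20.7727/10 → 2 → C; chars DC.
Square: 5.7668/2 → 2, 0.7727/1 → 0; chars 20.
Subsquare: 1.7668/0.0833333 → 21 → v, 0.7727/0.0416667 → 18 → s; chars vs.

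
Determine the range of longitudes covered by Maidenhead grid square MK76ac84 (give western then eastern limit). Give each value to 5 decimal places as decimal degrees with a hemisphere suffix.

74.06667° E, 74.07500° E

Field M=12, K=10: +12·20° lon, +10·10° lat → SW at lon 60°, lat 10°.
Square 7, 6: +7·2° lon, +6·1° lat → SW at lon 74°, lat 16°.
Subsquare a=0, c=2: +0·0.0833333° lon, +2·0.0416667° lat → SW at lon 74°, lat 16.0833°.
Extended square 8, 4: +8·0.00833333° lon, +4·0.00416667° lat → SW at lon 74.0667°, lat 16.1°.
Cell spans 0.00833333° lon × 0.00416667° lat.
west 74.06667° E, east 74.07500° E.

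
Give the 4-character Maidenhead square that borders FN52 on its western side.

Longitude square 5; −1 → 4.
The latitude characters are unchanged.

FN42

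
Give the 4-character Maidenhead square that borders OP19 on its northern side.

OQ10

Latitude square 9; +1 → 10, wraps to 0, carry into field.
Latitude field P = 15; +1 → 16 = Q.
The longitude characters are unchanged.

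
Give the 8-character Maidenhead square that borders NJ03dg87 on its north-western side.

NJ03dg78

Longitude extended square 8; −1 → 7.
Latitude extended square 7; +1 → 8.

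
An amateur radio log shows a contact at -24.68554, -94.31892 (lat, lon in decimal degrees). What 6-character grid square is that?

Add 180° to longitude and 90° to latitude: 85.6811, 65.3145.
Field (20°×10°, letters A–R): 85.6811/20 → 4 → E, 65.3145/10 → 6 → G; chars EG.
Square (2°×1°, digits 0–9): 5.6811/2 → 2, 5.3145/1 → 5; chars 25.
Subsquare (5′×2.5′, letters a–x): 1.6811/0.0833333 → 20 → u, 0.3145/0.0416667 → 7 → h; chars uh.

EG25uh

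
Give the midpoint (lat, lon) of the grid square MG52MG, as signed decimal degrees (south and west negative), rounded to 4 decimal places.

Field M=12, G=6: +12·20° lon, +6·10° lat → SW at lon 60°, lat -30°.
Square 5, 2: +5·2° lon, +2·1° lat → SW at lon 70°, lat -28°.
Subsquare m=12, g=6: +12·0.0833333° lon, +6·0.0416667° lat → SW at lon 71°, lat -27.75°.
Cell spans 0.0833333° lon × 0.0416667° lat. Centre is SW corner plus half of each.
latitude -27.7292, longitude 71.0417.

-27.7292, 71.0417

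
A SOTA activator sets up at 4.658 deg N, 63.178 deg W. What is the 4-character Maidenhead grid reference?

Add 180° to longitude and 90° to latitude: 116.82, 94.66.
Field (20°×10°, letters A–R): 116.82/20 → 5 → F, 94.66/10 → 9 → J; chars FJ.
Square (2°×1°, digits 0–9): 16.82/2 → 8, 4.66/1 → 4; chars 84.

FJ84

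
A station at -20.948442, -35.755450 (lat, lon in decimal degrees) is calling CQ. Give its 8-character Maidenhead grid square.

HG29cb92

Add 180° to longitude and 90° to latitude: 144.24455, 69.05156.
Field: lon ⌊144.24455/20⌋ = 7 → H; lat ⌊69.05156/10⌋ = 6 → G.
Square: lon ⌊4.24455/2⌋ = 2; lat ⌊9.05156/1⌋ = 9.
Subsquare: lon ⌊0.24455/0.0833333⌋ = 2 → c; lat ⌊0.05156/0.0416667⌋ = 1 → b.
Extended square: lon ⌊0.07788/0.00833333⌋ = 9; lat ⌊0.00989/0.00416667⌋ = 2.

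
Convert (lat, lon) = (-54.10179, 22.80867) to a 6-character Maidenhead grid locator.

Offset from 180°W / 90°S: lon 202.8087°, lat 35.8982°.
Field (20°×10°, letters A–R): lon ⌊202.8087/20⌋ = 10 → K; lat ⌊35.8982/10⌋ = 3 → D.
Square (2°×1°, digits 0–9): lon ⌊2.8087/2⌋ = 1; lat ⌊5.8982/1⌋ = 5.
Subsquare (5′×2.5′, letters a–x): lon ⌊0.8087/0.0833333⌋ = 9 → j; lat ⌊0.8982/0.0416667⌋ = 21 → v.

KD15jv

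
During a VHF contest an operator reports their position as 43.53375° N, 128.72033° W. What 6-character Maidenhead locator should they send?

CN53pm

Shift to the Maidenhead origin (180°W, 90°S): lon 51.2797, lat 133.5337.
Field: 51.2797/20 → 2 → C, 133.5337/10 → 13 → N; chars CN.
Square: 11.2797/2 → 5, 3.5337/1 → 3; chars 53.
Subsquare: 1.2797/0.0833333 → 15 → p, 0.5337/0.0416667 → 12 → m; chars pm.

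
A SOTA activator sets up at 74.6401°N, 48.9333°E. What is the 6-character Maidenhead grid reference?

LQ44lp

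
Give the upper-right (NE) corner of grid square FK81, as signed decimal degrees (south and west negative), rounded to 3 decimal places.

12.000, -62.000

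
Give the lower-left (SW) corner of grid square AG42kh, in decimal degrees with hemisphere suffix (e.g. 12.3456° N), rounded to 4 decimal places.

27.7083° S, 171.1667° W

Field A=0, G=6: +0·20° lon, +6·10° lat → SW at lon -180°, lat -30°.
Square 4, 2: +4·2° lon, +2·1° lat → SW at lon -172°, lat -28°.
Subsquare k=10, h=7: +10·0.0833333° lon, +7·0.0416667° lat → SW at lon -171.167°, lat -27.7083°.
latitude 27.7083° S, longitude 171.1667° W.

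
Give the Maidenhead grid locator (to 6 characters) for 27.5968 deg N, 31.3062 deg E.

KL57po

Offset from 180°W / 90°S: lon 211.3062°, lat 117.5968°.
Field: 211.3062/20 → 10 → K, 117.5968/10 → 11 → L; chars KL.
Square: 11.3062/2 → 5, 7.5968/1 → 7; chars 57.
Subsquare: 1.3062/0.0833333 → 15 → p, 0.5968/0.0416667 → 14 → o; chars po.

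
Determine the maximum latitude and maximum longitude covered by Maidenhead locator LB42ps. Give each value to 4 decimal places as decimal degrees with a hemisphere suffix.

Field L=11, B=1: +11·20° lon, +1·10° lat → SW at lon 40°, lat -80°.
Square 4, 2: +4·2° lon, +2·1° lat → SW at lon 48°, lat -78°.
Subsquare p=15, s=18: +15·0.0833333° lon, +18·0.0416667° lat → SW at lon 49.25°, lat -77.25°.
Cell spans 0.0833333° lon × 0.0416667° lat. NE corner is SW corner plus one full cell.
latitude 77.2083° S, longitude 49.3333° E.

77.2083° S, 49.3333° E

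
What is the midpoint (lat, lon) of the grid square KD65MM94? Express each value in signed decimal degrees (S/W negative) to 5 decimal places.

Field K=10, D=3: +10·20° lon, +3·10° lat → SW at lon 20°, lat -60°.
Square 6, 5: +6·2° lon, +5·1° lat → SW at lon 32°, lat -55°.
Subsquare m=12, m=12: +12·0.0833333° lon, +12·0.0416667° lat → SW at lon 33°, lat -54.5°.
Extended square 9, 4: +9·0.00833333° lon, +4·0.00416667° lat → SW at lon 33.075°, lat -54.4833°.
Cell spans 0.00833333° lon × 0.00416667° lat. Centre is SW corner plus half of each.
latitude -54.48125, longitude 33.07917.

-54.48125, 33.07917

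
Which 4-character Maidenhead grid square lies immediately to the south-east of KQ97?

Longitude square 9; +1 → 10, wraps to 0, carry into field.
Longitude field K = 10; +1 → 11 = L.
Latitude square 7; −1 → 6.

LQ06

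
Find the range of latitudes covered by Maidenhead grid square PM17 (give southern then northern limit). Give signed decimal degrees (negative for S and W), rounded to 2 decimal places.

37.00, 38.00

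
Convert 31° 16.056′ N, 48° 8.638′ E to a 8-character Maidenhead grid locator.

Add 180° to longitude and 90° to latitude: 228.14397, 121.26760.
Field: lon ⌊228.14397/20⌋ = 11 → L; lat ⌊121.26760/10⌋ = 12 → M.
Square: lon ⌊8.14397/2⌋ = 4; lat ⌊1.26760/1⌋ = 1.
Subsquare: lon ⌊0.14397/0.0833333⌋ = 1 → b; lat ⌊0.26760/0.0416667⌋ = 6 → g.
Extended square: lon ⌊0.06063/0.00833333⌋ = 7; lat ⌊0.01760/0.00416667⌋ = 4.

LM41bg74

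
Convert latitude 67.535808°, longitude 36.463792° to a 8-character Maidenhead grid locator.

KP87fm58

Shift to the Maidenhead origin (180°W, 90°S): lon 216.46379, lat 157.53581.
Field (20°×10°, letters A–R): 216.46379/20 → 10 → K, 157.53581/10 → 15 → P; chars KP.
Square (2°×1°, digits 0–9): 16.46379/2 → 8, 7.53581/1 → 7; chars 87.
Subsquare (5′×2.5′, letters a–x): 0.46379/0.0833333 → 5 → f, 0.53581/0.0416667 → 12 → m; chars fm.
Extended square (30″×15″, digits 0–9): 0.04713/0.00833333 → 5, 0.03581/0.00416667 → 8; chars 58.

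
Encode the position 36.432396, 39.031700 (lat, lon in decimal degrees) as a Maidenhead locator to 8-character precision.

KM96mk33

Shift to the Maidenhead origin (180°W, 90°S): lon 219.03170, lat 126.43240.
Field: lon ⌊219.03170/20⌋ = 10 → K; lat ⌊126.43240/10⌋ = 12 → M.
Square: lon ⌊19.03170/2⌋ = 9; lat ⌊6.43240/1⌋ = 6.
Subsquare: lon ⌊1.03170/0.0833333⌋ = 12 → m; lat ⌊0.43240/0.0416667⌋ = 10 → k.
Extended square: lon ⌊0.03170/0.00833333⌋ = 3; lat ⌊0.01573/0.00416667⌋ = 3.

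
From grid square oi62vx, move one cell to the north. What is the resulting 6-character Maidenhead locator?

OI63va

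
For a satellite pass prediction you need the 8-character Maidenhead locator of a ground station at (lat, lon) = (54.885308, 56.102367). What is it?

LO84bv22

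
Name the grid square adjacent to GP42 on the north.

Latitude square 2; +1 → 3.
The longitude characters are unchanged.

GP43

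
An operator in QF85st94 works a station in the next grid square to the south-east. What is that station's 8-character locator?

QF85tt03

Longitude extended square 9; +1 → 10, wraps to 0, carry into subsquare.
Longitude subsquare s = 18; +1 → 19 = t.
Latitude extended square 4; −1 → 3.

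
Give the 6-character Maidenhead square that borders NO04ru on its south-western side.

NO04qt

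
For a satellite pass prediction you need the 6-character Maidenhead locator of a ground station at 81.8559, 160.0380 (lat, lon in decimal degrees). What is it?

Shift to the Maidenhead origin (180°W, 90°S): lon 340.0380, lat 171.8559.
Field: 340.0380/20 → 17 → R, 171.8559/10 → 17 → R; chars RR.
Square: 0.0380/2 → 0, 1.8559/1 → 1; chars 01.
Subsquare: 0.0380/0.0833333 → 0 → a, 0.8559/0.0416667 → 20 → u; chars au.

RR01au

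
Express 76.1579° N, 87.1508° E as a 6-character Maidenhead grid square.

NQ36nd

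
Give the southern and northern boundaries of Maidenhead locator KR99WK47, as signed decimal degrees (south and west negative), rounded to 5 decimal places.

Field K=10, R=17: +10·20° lon, +17·10° lat → SW at lon 20°, lat 80°.
Square 9, 9: +9·2° lon, +9·1° lat → SW at lon 38°, lat 89°.
Subsquare w=22, k=10: +22·0.0833333° lon, +10·0.0416667° lat → SW at lon 39.8333°, lat 89.4167°.
Extended square 4, 7: +4·0.00833333° lon, +7·0.00416667° lat → SW at lon 39.8667°, lat 89.4458°.
Cell spans 0.00833333° lon × 0.00416667° lat.
south 89.44583, north 89.45000.

89.44583, 89.45000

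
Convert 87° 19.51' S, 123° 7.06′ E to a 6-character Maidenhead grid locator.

Shift to the Maidenhead origin (180°W, 90°S): lon 303.1177, lat 2.6748.
Field: 303.1177/20 → 15 → P, 2.6748/10 → 0 → A; chars PA.
Square: 3.1177/2 → 1, 2.6748/1 → 2; chars 12.
Subsquare: 1.1177/0.0833333 → 13 → n, 0.6748/0.0416667 → 16 → q; chars nq.

PA12nq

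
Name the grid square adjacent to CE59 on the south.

Latitude square 9; −1 → 8.
The longitude characters are unchanged.

CE58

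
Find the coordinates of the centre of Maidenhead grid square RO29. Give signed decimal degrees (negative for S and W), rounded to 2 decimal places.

Field R=17, O=14: +17·20° lon, +14·10° lat → SW at lon 160°, lat 50°.
Square 2, 9: +2·2° lon, +9·1° lat → SW at lon 164°, lat 59°.
Cell spans 2° lon × 1° lat. Centre is SW corner plus half of each.
latitude 59.50, longitude 165.00.

59.50, 165.00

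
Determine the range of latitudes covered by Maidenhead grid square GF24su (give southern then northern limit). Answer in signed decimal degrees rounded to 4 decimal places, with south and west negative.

-35.1667, -35.1250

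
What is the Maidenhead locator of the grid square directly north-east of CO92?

DO03

Longitude square 9; +1 → 10, wraps to 0, carry into field.
Longitude field C = 2; +1 → 3 = D.
Latitude square 2; +1 → 3.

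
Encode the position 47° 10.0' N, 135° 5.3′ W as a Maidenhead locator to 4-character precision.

CN27

Shift to the Maidenhead origin (180°W, 90°S): lon 44.91, lat 137.17.
Field: lon ⌊44.91/20⌋ = 2 → C; lat ⌊137.17/10⌋ = 13 → N.
Square: lon ⌊4.91/2⌋ = 2; lat ⌊7.17/1⌋ = 7.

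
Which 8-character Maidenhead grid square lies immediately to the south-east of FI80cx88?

FI80cx97

Longitude extended square 8; +1 → 9.
Latitude extended square 8; −1 → 7.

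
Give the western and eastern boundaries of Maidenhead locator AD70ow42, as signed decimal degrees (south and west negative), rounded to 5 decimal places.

Field A=0, D=3: +0·20° lon, +3·10° lat → SW at lon -180°, lat -60°.
Square 7, 0: +7·2° lon, +0·1° lat → SW at lon -166°, lat -60°.
Subsquare o=14, w=22: +14·0.0833333° lon, +22·0.0416667° lat → SW at lon -164.833°, lat -59.0833°.
Extended square 4, 2: +4·0.00833333° lon, +2·0.00416667° lat → SW at lon -164.8°, lat -59.075°.
Cell spans 0.00833333° lon × 0.00416667° lat.
west -164.80000, east -164.79167.

-164.80000, -164.79167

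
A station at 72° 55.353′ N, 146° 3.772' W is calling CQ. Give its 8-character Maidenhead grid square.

Offset from 180°W / 90°S: lon 33.93713°, lat 162.92255°.
Field: 33.93713/20 → 1 → B, 162.92255/10 → 16 → Q; chars BQ.
Square: 13.93713/2 → 6, 2.92255/1 → 2; chars 62.
Subsquare: 1.93713/0.0833333 → 23 → x, 0.92255/0.0416667 → 22 → w; chars xw.
Extended square: 0.02047/0.00833333 → 2, 0.00588/0.00416667 → 1; chars 21.

BQ62xw21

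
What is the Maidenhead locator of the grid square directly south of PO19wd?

PO19wc

Latitude subsquare d = 3; −1 → 2 = c.
The longitude characters are unchanged.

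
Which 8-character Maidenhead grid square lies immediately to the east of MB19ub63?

Longitude extended square 6; +1 → 7.
The latitude characters are unchanged.

MB19ub73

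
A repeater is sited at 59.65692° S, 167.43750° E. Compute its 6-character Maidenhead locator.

RD30ri

Add 180° to longitude and 90° to latitude: 347.4375, 30.3431.
Field: 347.4375/20 → 17 → R, 30.3431/10 → 3 → D; chars RD.
Square: 7.4375/2 → 3, 0.3431/1 → 0; chars 30.
Subsquare: 1.4375/0.0833333 → 17 → r, 0.3431/0.0416667 → 8 → i; chars ri.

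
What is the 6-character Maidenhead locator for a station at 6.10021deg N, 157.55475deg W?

BJ16fc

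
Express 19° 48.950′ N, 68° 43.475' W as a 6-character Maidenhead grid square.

FK59pt

Offset from 180°W / 90°S: lon 111.2754°, lat 109.8158°.
Field: 111.2754/20 → 5 → F, 109.8158/10 → 10 → K; chars FK.
Square: 11.2754/2 → 5, 9.8158/1 → 9; chars 59.
Subsquare: 1.2754/0.0833333 → 15 → p, 0.8158/0.0416667 → 19 → t; chars pt.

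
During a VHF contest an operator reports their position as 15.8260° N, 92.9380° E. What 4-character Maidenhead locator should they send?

NK65

Offset from 180°W / 90°S: lon 272.94°, lat 105.83°.
Field: lon ⌊272.94/20⌋ = 13 → N; lat ⌊105.83/10⌋ = 10 → K.
Square: lon ⌊12.94/2⌋ = 6; lat ⌊5.83/1⌋ = 5.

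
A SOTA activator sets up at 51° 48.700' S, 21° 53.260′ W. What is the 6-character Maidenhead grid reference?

HD98be

Shift to the Maidenhead origin (180°W, 90°S): lon 158.1123, lat 38.1883.
Field (20°×10°, letters A–R): 158.1123/20 → 7 → H, 38.1883/10 → 3 → D; chars HD.
Square (2°×1°, digits 0–9): 18.1123/2 → 9, 8.1883/1 → 8; chars 98.
Subsquare (5′×2.5′, letters a–x): 0.1123/0.0833333 → 1 → b, 0.1883/0.0416667 → 4 → e; chars be.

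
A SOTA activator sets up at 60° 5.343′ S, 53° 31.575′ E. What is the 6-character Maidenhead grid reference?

LC69sv

Add 180° to longitude and 90° to latitude: 233.5263, 29.9109.
Field (20°×10°, letters A–R): 233.5263/20 → 11 → L, 29.9109/10 → 2 → C; chars LC.
Square (2°×1°, digits 0–9): 13.5263/2 → 6, 9.9109/1 → 9; chars 69.
Subsquare (5′×2.5′, letters a–x): 1.5263/0.0833333 → 18 → s, 0.9109/0.0416667 → 21 → v; chars sv.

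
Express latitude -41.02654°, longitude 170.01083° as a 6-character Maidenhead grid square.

RE58ax

Add 180° to longitude and 90° to latitude: 350.0108, 48.9735.
Field: lon ⌊350.0108/20⌋ = 17 → R; lat ⌊48.9735/10⌋ = 4 → E.
Square: lon ⌊10.0108/2⌋ = 5; lat ⌊8.9735/1⌋ = 8.
Subsquare: lon ⌊0.0108/0.0833333⌋ = 0 → a; lat ⌊0.9735/0.0416667⌋ = 23 → x.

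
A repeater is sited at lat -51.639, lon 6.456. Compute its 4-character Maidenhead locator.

JD38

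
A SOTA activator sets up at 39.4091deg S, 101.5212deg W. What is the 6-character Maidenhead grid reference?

Shift to the Maidenhead origin (180°W, 90°S): lon 78.4788, lat 50.5909.
Field: 78.4788/20 → 3 → D, 50.5909/10 → 5 → F; chars DF.
Square: 18.4788/2 → 9, 0.5909/1 → 0; chars 90.
Subsquare: 0.4788/0.0833333 → 5 → f, 0.5909/0.0416667 → 14 → o; chars fo.

DF90fo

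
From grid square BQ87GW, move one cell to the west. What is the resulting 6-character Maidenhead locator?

Longitude subsquare g = 6; −1 → 5 = f.
The latitude characters are unchanged.

BQ87fw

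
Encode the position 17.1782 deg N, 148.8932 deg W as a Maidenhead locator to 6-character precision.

BK57ne

Shift to the Maidenhead origin (180°W, 90°S): lon 31.1068, lat 107.1782.
Field: 31.1068/20 → 1 → B, 107.1782/10 → 10 → K; chars BK.
Square: 11.1068/2 → 5, 7.1782/1 → 7; chars 57.
Subsquare: 1.1068/0.0833333 → 13 → n, 0.1782/0.0416667 → 4 → e; chars ne.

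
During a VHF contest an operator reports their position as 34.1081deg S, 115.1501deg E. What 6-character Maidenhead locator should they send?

OF75nv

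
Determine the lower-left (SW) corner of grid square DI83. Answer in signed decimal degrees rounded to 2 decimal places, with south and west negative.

-7.00, -104.00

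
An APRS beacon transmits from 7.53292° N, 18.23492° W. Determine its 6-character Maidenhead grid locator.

IJ07vm

Offset from 180°W / 90°S: lon 161.7651°, lat 97.5329°.
Field: lon ⌊161.7651/20⌋ = 8 → I; lat ⌊97.5329/10⌋ = 9 → J.
Square: lon ⌊1.7651/2⌋ = 0; lat ⌊7.5329/1⌋ = 7.
Subsquare: lon ⌊1.7651/0.0833333⌋ = 21 → v; lat ⌊0.5329/0.0416667⌋ = 12 → m.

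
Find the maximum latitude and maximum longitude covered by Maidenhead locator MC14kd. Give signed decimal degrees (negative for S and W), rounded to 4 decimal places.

-65.8333, 62.9167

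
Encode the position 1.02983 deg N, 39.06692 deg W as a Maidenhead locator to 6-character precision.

Shift to the Maidenhead origin (180°W, 90°S): lon 140.9331, lat 91.0298.
Field: lon ⌊140.9331/20⌋ = 7 → H; lat ⌊91.0298/10⌋ = 9 → J.
Square: lon ⌊0.9331/2⌋ = 0; lat ⌊1.0298/1⌋ = 1.
Subsquare: lon ⌊0.9331/0.0833333⌋ = 11 → l; lat ⌊0.0298/0.0416667⌋ = 0 → a.

HJ01la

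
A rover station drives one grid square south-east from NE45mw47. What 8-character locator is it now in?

Longitude extended square 4; +1 → 5.
Latitude extended square 7; −1 → 6.

NE45mw56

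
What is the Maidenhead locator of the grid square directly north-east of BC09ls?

Longitude subsquare l = 11; +1 → 12 = m.
Latitude subsquare s = 18; +1 → 19 = t.

BC09mt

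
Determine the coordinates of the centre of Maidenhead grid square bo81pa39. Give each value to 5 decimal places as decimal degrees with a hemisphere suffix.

51.03958° N, 142.72083° W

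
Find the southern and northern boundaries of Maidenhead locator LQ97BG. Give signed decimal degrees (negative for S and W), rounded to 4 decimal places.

Field L=11, Q=16: +11·20° lon, +16·10° lat → SW at lon 40°, lat 70°.
Square 9, 7: +9·2° lon, +7·1° lat → SW at lon 58°, lat 77°.
Subsquare b=1, g=6: +1·0.0833333° lon, +6·0.0416667° lat → SW at lon 58.0833°, lat 77.25°.
Cell spans 0.0833333° lon × 0.0416667° lat.
south 77.2500, north 77.2917.

77.2500, 77.2917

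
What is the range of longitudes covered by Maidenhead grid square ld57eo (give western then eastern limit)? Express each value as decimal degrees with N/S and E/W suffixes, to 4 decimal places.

Field L=11, D=3: +11·20° lon, +3·10° lat → SW at lon 40°, lat -60°.
Square 5, 7: +5·2° lon, +7·1° lat → SW at lon 50°, lat -53°.
Subsquare e=4, o=14: +4·0.0833333° lon, +14·0.0416667° lat → SW at lon 50.3333°, lat -52.4167°.
Cell spans 0.0833333° lon × 0.0416667° lat.
west 50.3333° E, east 50.4167° E.

50.3333° E, 50.4167° E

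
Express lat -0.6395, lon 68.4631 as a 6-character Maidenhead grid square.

MI49fi

Offset from 180°W / 90°S: lon 248.4631°, lat 89.3605°.
Field: 248.4631/20 → 12 → M, 89.3605/10 → 8 → I; chars MI.
Square: 8.4631/2 → 4, 9.3605/1 → 9; chars 49.
Subsquare: 0.4631/0.0833333 → 5 → f, 0.3605/0.0416667 → 8 → i; chars fi.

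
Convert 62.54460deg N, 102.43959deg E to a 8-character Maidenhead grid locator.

OP12fn20

Shift to the Maidenhead origin (180°W, 90°S): lon 282.43959, lat 152.54460.
Field: lon ⌊282.43959/20⌋ = 14 → O; lat ⌊152.54460/10⌋ = 15 → P.
Square: lon ⌊2.43959/2⌋ = 1; lat ⌊2.54460/1⌋ = 2.
Subsquare: lon ⌊0.43959/0.0833333⌋ = 5 → f; lat ⌊0.54460/0.0416667⌋ = 13 → n.
Extended square: lon ⌊0.02292/0.00833333⌋ = 2; lat ⌊0.00293/0.00416667⌋ = 0.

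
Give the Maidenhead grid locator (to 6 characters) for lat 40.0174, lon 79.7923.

MN90va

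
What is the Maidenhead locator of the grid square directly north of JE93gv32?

JE93gv33

Latitude extended square 2; +1 → 3.
The longitude characters are unchanged.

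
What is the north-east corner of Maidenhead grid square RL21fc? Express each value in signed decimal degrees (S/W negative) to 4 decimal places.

Field R=17, L=11: +17·20° lon, +11·10° lat → SW at lon 160°, lat 20°.
Square 2, 1: +2·2° lon, +1·1° lat → SW at lon 164°, lat 21°.
Subsquare f=5, c=2: +5·0.0833333° lon, +2·0.0416667° lat → SW at lon 164.417°, lat 21.0833°.
Cell spans 0.0833333° lon × 0.0416667° lat. NE corner is SW corner plus one full cell.
latitude 21.1250, longitude 164.5000.

21.1250, 164.5000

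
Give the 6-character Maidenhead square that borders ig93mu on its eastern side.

IG93nu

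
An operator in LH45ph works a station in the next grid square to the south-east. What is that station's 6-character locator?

LH45qg

Longitude subsquare p = 15; +1 → 16 = q.
Latitude subsquare h = 7; −1 → 6 = g.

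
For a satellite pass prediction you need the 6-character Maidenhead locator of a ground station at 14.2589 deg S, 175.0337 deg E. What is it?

RH75mr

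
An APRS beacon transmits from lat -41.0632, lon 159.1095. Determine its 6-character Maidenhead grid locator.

Shift to the Maidenhead origin (180°W, 90°S): lon 339.1095, lat 48.9368.
Field: lon ⌊339.1095/20⌋ = 16 → Q; lat ⌊48.9368/10⌋ = 4 → E.
Square: lon ⌊19.1095/2⌋ = 9; lat ⌊8.9368/1⌋ = 8.
Subsquare: lon ⌊1.1095/0.0833333⌋ = 13 → n; lat ⌊0.9368/0.0416667⌋ = 22 → w.

QE98nw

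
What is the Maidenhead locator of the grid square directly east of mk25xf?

Longitude subsquare x = 23; +1 → 24, wraps to 0 = a, carry into square.
Longitude square 2; +1 → 3.
The latitude characters are unchanged.

MK35af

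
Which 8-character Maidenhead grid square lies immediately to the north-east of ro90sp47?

Longitude extended square 4; +1 → 5.
Latitude extended square 7; +1 → 8.

RO90sp58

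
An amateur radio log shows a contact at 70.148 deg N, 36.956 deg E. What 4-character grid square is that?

Shift to the Maidenhead origin (180°W, 90°S): lon 216.96, lat 160.15.
Field: 216.96/20 → 10 → K, 160.15/10 → 16 → Q; chars KQ.
Square: 16.96/2 → 8, 0.15/1 → 0; chars 80.

KQ80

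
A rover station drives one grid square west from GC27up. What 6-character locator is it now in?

GC27tp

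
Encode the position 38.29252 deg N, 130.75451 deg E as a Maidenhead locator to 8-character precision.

PM58jh00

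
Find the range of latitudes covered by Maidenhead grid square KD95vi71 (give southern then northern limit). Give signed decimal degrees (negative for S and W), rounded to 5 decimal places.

-54.66250, -54.65833

Field K=10, D=3: +10·20° lon, +3·10° lat → SW at lon 20°, lat -60°.
Square 9, 5: +9·2° lon, +5·1° lat → SW at lon 38°, lat -55°.
Subsquare v=21, i=8: +21·0.0833333° lon, +8·0.0416667° lat → SW at lon 39.75°, lat -54.6667°.
Extended square 7, 1: +7·0.00833333° lon, +1·0.00416667° lat → SW at lon 39.8083°, lat -54.6625°.
Cell spans 0.00833333° lon × 0.00416667° lat.
south -54.66250, north -54.65833.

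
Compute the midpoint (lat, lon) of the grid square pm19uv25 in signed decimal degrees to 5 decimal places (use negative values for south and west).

39.89792, 123.68750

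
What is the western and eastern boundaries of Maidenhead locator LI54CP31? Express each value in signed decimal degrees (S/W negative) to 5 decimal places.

Field L=11, I=8: +11·20° lon, +8·10° lat → SW at lon 40°, lat -10°.
Square 5, 4: +5·2° lon, +4·1° lat → SW at lon 50°, lat -6°.
Subsquare c=2, p=15: +2·0.0833333° lon, +15·0.0416667° lat → SW at lon 50.1667°, lat -5.375°.
Extended square 3, 1: +3·0.00833333° lon, +1·0.00416667° lat → SW at lon 50.1917°, lat -5.37083°.
Cell spans 0.00833333° lon × 0.00416667° lat.
west 50.19167, east 50.20000.

50.19167, 50.20000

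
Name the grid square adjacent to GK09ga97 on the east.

Longitude extended square 9; +1 → 10, wraps to 0, carry into subsquare.
Longitude subsquare g = 6; +1 → 7 = h.
The latitude characters are unchanged.

GK09ha07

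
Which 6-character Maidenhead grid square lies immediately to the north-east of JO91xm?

Longitude subsquare x = 23; +1 → 24, wraps to 0 = a, carry into square.
Longitude square 9; +1 → 10, wraps to 0, carry into field.
Longitude field J = 9; +1 → 10 = K.
Latitude subsquare m = 12; +1 → 13 = n.

KO01an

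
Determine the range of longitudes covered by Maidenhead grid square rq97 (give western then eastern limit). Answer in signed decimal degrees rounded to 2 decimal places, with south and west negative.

178.00, 180.00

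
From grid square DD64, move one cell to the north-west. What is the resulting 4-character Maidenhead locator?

DD55

Longitude square 6; −1 → 5.
Latitude square 4; +1 → 5.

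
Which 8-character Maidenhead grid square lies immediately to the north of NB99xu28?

NB99xu29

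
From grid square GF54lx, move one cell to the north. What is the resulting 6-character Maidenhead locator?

GF55la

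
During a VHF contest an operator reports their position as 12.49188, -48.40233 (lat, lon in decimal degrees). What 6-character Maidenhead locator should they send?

GK52tl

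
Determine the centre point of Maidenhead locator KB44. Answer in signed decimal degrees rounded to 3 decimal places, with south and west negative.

Field K=10, B=1: +10·20° lon, +1·10° lat → SW at lon 20°, lat -80°.
Square 4, 4: +4·2° lon, +4·1° lat → SW at lon 28°, lat -76°.
Cell spans 2° lon × 1° lat. Centre is SW corner plus half of each.
latitude -75.500, longitude 29.000.

-75.500, 29.000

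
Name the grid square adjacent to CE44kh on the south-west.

CE44jg

Longitude subsquare k = 10; −1 → 9 = j.
Latitude subsquare h = 7; −1 → 6 = g.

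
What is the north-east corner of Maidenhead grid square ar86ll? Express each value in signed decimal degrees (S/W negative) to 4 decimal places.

Field A=0, R=17: +0·20° lon, +17·10° lat → SW at lon -180°, lat 80°.
Square 8, 6: +8·2° lon, +6·1° lat → SW at lon -164°, lat 86°.
Subsquare l=11, l=11: +11·0.0833333° lon, +11·0.0416667° lat → SW at lon -163.083°, lat 86.4583°.
Cell spans 0.0833333° lon × 0.0416667° lat. NE corner is SW corner plus one full cell.
latitude 86.5000, longitude -163.0000.

86.5000, -163.0000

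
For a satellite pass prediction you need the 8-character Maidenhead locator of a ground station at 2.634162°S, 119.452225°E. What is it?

Shift to the Maidenhead origin (180°W, 90°S): lon 299.45222, lat 87.36584.
Field (20°×10°, letters A–R): lon ⌊299.45222/20⌋ = 14 → O; lat ⌊87.36584/10⌋ = 8 → I.
Square (2°×1°, digits 0–9): lon ⌊19.45222/2⌋ = 9; lat ⌊7.36584/1⌋ = 7.
Subsquare (5′×2.5′, letters a–x): lon ⌊1.45222/0.0833333⌋ = 17 → r; lat ⌊0.36584/0.0416667⌋ = 8 → i.
Extended square (30″×15″, digits 0–9): lon ⌊0.03556/0.00833333⌋ = 4; lat ⌊0.03250/0.00416667⌋ = 7.

OI97ri47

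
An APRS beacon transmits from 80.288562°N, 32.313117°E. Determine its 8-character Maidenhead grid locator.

Shift to the Maidenhead origin (180°W, 90°S): lon 212.31312, lat 170.28856.
Field: lon ⌊212.31312/20⌋ = 10 → K; lat ⌊170.28856/10⌋ = 17 → R.
Square: lon ⌊12.31312/2⌋ = 6; lat ⌊0.28856/1⌋ = 0.
Subsquare: lon ⌊0.31312/0.0833333⌋ = 3 → d; lat ⌊0.28856/0.0416667⌋ = 6 → g.
Extended square: lon ⌊0.06312/0.00833333⌋ = 7; lat ⌊0.03856/0.00416667⌋ = 9.

KR60dg79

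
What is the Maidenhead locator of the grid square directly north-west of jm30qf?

Longitude subsquare q = 16; −1 → 15 = p.
Latitude subsquare f = 5; +1 → 6 = g.

JM30pg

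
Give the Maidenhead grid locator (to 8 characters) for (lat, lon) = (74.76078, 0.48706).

JQ04fs82

Add 180° to longitude and 90° to latitude: 180.48706, 164.76078.
Field: 180.48706/20 → 9 → J, 164.76078/10 → 16 → Q; chars JQ.
Square: 0.48706/2 → 0, 4.76078/1 → 4; chars 04.
Subsquare: 0.48706/0.0833333 → 5 → f, 0.76078/0.0416667 → 18 → s; chars fs.
Extended square: 0.07039/0.00833333 → 8, 0.01078/0.00416667 → 2; chars 82.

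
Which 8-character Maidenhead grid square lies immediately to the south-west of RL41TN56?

RL41tn45

Longitude extended square 5; −1 → 4.
Latitude extended square 6; −1 → 5.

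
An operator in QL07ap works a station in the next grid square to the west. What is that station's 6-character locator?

PL97xp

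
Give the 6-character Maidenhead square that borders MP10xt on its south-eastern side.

MP20as

Longitude subsquare x = 23; +1 → 24, wraps to 0 = a, carry into square.
Longitude square 1; +1 → 2.
Latitude subsquare t = 19; −1 → 18 = s.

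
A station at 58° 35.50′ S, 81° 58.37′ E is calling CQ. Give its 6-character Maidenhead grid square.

Add 180° to longitude and 90° to latitude: 261.9728, 31.4083.
Field: 261.9728/20 → 13 → N, 31.4083/10 → 3 → D; chars ND.
Square: 1.9728/2 → 0, 1.4083/1 → 1; chars 01.
Subsquare: 1.9728/0.0833333 → 23 → x, 0.4083/0.0416667 → 9 → j; chars xj.

ND01xj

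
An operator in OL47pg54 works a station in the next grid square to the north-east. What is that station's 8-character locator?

Longitude extended square 5; +1 → 6.
Latitude extended square 4; +1 → 5.

OL47pg65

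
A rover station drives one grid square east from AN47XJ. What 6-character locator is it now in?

AN57aj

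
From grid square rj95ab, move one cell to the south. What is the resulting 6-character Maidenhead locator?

Latitude subsquare b = 1; −1 → 0 = a.
The longitude characters are unchanged.

RJ95aa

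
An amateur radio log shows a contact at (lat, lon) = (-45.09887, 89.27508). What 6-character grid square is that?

NE44pv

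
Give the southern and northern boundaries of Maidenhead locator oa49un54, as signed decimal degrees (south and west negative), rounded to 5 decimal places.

Field O=14, A=0: +14·20° lon, +0·10° lat → SW at lon 100°, lat -90°.
Square 4, 9: +4·2° lon, +9·1° lat → SW at lon 108°, lat -81°.
Subsquare u=20, n=13: +20·0.0833333° lon, +13·0.0416667° lat → SW at lon 109.667°, lat -80.4583°.
Extended square 5, 4: +5·0.00833333° lon, +4·0.00416667° lat → SW at lon 109.708°, lat -80.4417°.
Cell spans 0.00833333° lon × 0.00416667° lat.
south -80.44167, north -80.43750.

-80.44167, -80.43750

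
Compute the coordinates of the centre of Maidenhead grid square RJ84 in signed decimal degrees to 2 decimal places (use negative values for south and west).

4.50, 177.00

Field R=17, J=9: +17·20° lon, +9·10° lat → SW at lon 160°, lat 0°.
Square 8, 4: +8·2° lon, +4·1° lat → SW at lon 176°, lat 4°.
Cell spans 2° lon × 1° lat. Centre is SW corner plus half of each.
latitude 4.50, longitude 177.00.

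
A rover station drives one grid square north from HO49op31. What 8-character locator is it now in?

HO49op32

Latitude extended square 1; +1 → 2.
The longitude characters are unchanged.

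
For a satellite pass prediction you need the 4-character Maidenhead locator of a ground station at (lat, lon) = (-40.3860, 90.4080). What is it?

NE59

Add 180° to longitude and 90° to latitude: 270.41, 49.61.
Field (20°×10°, letters A–R): lon ⌊270.41/20⌋ = 13 → N; lat ⌊49.61/10⌋ = 4 → E.
Square (2°×1°, digits 0–9): lon ⌊10.41/2⌋ = 5; lat ⌊9.61/1⌋ = 9.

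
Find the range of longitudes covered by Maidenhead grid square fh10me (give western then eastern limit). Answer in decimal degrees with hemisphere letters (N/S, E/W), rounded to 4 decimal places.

77.0000° W, 76.9167° W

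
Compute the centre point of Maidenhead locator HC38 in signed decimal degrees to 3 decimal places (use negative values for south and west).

-61.500, -33.000

Field H=7, C=2: +7·20° lon, +2·10° lat → SW at lon -40°, lat -70°.
Square 3, 8: +3·2° lon, +8·1° lat → SW at lon -34°, lat -62°.
Cell spans 2° lon × 1° lat. Centre is SW corner plus half of each.
latitude -61.500, longitude -33.000.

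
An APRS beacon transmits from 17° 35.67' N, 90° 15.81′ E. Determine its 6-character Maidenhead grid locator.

Add 180° to longitude and 90° to latitude: 270.2635, 107.5945.
Field (20°×10°, letters A–R): 270.2635/20 → 13 → N, 107.5945/10 → 10 → K; chars NK.
Square (2°×1°, digits 0–9): 10.2635/2 → 5, 7.5945/1 → 7; chars 57.
Subsquare (5′×2.5′, letters a–x): 0.2635/0.0833333 → 3 → d, 0.5945/0.0416667 → 14 → o; chars do.

NK57do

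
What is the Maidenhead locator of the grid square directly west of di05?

Longitude square 0; −1 → -1, wraps to 9, carry into field.
Longitude field D = 3; −1 → 2 = C.
The latitude characters are unchanged.

CI95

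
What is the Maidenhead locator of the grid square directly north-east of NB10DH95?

NB10eh06

Longitude extended square 9; +1 → 10, wraps to 0, carry into subsquare.
Longitude subsquare d = 3; +1 → 4 = e.
Latitude extended square 5; +1 → 6.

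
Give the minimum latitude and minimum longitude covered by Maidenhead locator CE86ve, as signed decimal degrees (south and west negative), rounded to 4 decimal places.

Field C=2, E=4: +2·20° lon, +4·10° lat → SW at lon -140°, lat -50°.
Square 8, 6: +8·2° lon, +6·1° lat → SW at lon -124°, lat -44°.
Subsquare v=21, e=4: +21·0.0833333° lon, +4·0.0416667° lat → SW at lon -122.25°, lat -43.8333°.
latitude -43.8333, longitude -122.2500.

-43.8333, -122.2500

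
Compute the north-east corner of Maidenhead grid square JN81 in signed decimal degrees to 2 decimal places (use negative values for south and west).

Field J=9, N=13: +9·20° lon, +13·10° lat → SW at lon 0°, lat 40°.
Square 8, 1: +8·2° lon, +1·1° lat → SW at lon 16°, lat 41°.
Cell spans 2° lon × 1° lat. NE corner is SW corner plus one full cell.
latitude 42.00, longitude 18.00.

42.00, 18.00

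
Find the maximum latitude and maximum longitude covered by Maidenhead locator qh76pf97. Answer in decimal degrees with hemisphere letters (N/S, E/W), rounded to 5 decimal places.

Field Q=16, H=7: +16·20° lon, +7·10° lat → SW at lon 140°, lat -20°.
Square 7, 6: +7·2° lon, +6·1° lat → SW at lon 154°, lat -14°.
Subsquare p=15, f=5: +15·0.0833333° lon, +5·0.0416667° lat → SW at lon 155.25°, lat -13.7917°.
Extended square 9, 7: +9·0.00833333° lon, +7·0.00416667° lat → SW at lon 155.325°, lat -13.7625°.
Cell spans 0.00833333° lon × 0.00416667° lat. NE corner is SW corner plus one full cell.
latitude 13.75833° S, longitude 155.33333° E.

13.75833° S, 155.33333° E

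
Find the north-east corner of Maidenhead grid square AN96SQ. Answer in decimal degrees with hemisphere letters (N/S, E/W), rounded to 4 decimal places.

Field A=0, N=13: +0·20° lon, +13·10° lat → SW at lon -180°, lat 40°.
Square 9, 6: +9·2° lon, +6·1° lat → SW at lon -162°, lat 46°.
Subsquare s=18, q=16: +18·0.0833333° lon, +16·0.0416667° lat → SW at lon -160.5°, lat 46.6667°.
Cell spans 0.0833333° lon × 0.0416667° lat. NE corner is SW corner plus one full cell.
latitude 46.7083° N, longitude 160.4167° W.

46.7083° N, 160.4167° W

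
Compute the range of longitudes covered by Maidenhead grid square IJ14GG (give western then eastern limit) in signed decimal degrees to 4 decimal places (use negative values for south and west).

-17.5000, -17.4167

Field I=8, J=9: +8·20° lon, +9·10° lat → SW at lon -20°, lat 0°.
Square 1, 4: +1·2° lon, +4·1° lat → SW at lon -18°, lat 4°.
Subsquare g=6, g=6: +6·0.0833333° lon, +6·0.0416667° lat → SW at lon -17.5°, lat 4.25°.
Cell spans 0.0833333° lon × 0.0416667° lat.
west -17.5000, east -17.4167.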